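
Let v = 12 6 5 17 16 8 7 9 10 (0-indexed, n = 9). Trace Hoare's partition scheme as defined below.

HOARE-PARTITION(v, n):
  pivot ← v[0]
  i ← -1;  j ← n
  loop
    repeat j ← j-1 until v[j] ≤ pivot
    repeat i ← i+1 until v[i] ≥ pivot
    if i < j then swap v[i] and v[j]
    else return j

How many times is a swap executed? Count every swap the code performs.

3

pivot = v[0] = 12; i = -1, j = 9
j→8 (v[8]=10≤12), i→0 (v[0]=12≥12); i<j, swap → 10 6 5 17 16 8 7 9 12
j→7 (v[7]=9≤12), i→3 (v[3]=17≥12); i<j, swap → 10 6 5 9 16 8 7 17 12
j→6 (v[6]=7≤12), i→4 (v[4]=16≥12); i<j, swap → 10 6 5 9 7 8 16 17 12
j→5, i→6; i≥j, return j=5. v = 10 6 5 9 7 8 16 17 12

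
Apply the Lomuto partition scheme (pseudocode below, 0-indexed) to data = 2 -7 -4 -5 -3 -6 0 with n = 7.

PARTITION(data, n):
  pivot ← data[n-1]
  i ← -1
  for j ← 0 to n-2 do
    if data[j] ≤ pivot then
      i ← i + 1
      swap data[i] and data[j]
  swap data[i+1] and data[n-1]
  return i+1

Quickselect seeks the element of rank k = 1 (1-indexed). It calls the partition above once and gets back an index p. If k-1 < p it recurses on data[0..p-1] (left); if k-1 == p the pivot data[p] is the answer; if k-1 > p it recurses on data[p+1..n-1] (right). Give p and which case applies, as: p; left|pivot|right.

pivot = data[6] = 0; i = -1
j=0: data[0]=2 > 0 → no swap
j=1: data[1]=-7 ≤ 0 → i=0, swap data[0],data[1] → -7 2 -4 -5 -3 -6 0
j=2: data[2]=-4 ≤ 0 → i=1, swap data[1],data[2] → -7 -4 2 -5 -3 -6 0
j=3: data[3]=-5 ≤ 0 → i=2, swap data[2],data[3] → -7 -4 -5 2 -3 -6 0
j=4: data[4]=-3 ≤ 0 → i=3, swap data[3],data[4] → -7 -4 -5 -3 2 -6 0
j=5: data[5]=-6 ≤ 0 → i=4, swap data[4],data[5] → -7 -4 -5 -3 -6 2 0
final swap data[5],data[6] → -7 -4 -5 -3 -6 0 2; return 5
p = 5; k-1 = 0 < 5 ⇒ left

5; left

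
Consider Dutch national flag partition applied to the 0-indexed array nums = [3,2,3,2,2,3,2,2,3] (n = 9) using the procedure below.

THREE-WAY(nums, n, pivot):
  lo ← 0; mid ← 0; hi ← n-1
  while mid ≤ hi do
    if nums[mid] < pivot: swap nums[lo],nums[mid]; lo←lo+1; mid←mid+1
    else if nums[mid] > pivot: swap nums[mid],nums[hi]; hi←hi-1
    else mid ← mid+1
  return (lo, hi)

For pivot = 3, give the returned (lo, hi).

(5, 8)

lo=0 mid=0 hi=8
3=3: mid=1
2<3: swap(0,1), lo=1 mid=2 ⇒ [2,3,3,2,2,3,2,2,3]
3=3: mid=3
2<3: swap(1,3), lo=2 mid=4 ⇒ [2,2,3,3,2,3,2,2,3]
2<3: swap(2,4), lo=3 mid=5 ⇒ [2,2,2,3,3,3,2,2,3]
3=3: mid=6
2<3: swap(3,6), lo=4 mid=7 ⇒ [2,2,2,2,3,3,3,2,3]
2<3: swap(4,7), lo=5 mid=8 ⇒ [2,2,2,2,2,3,3,3,3]
3=3: mid=9
done. lo=5 hi=8; nums=[2,2,2,2,2,3,3,3,3]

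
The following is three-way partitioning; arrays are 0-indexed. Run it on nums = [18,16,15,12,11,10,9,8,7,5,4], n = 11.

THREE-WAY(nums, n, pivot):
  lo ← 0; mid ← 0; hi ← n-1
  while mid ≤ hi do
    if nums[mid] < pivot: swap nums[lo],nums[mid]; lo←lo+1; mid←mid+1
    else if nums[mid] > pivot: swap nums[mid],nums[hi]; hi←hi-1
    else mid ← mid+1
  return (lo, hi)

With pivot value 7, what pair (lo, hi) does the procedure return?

(2, 2)

pivot = 7; lo=0, mid=0, hi=10
nums[mid]=18>7: swap nums[0],nums[10]; hi=9 → [4,16,15,12,11,10,9,8,7,5,18]
nums[mid]=4<7: swap nums[0],nums[0]; lo=1,mid=1 → [4,16,15,12,11,10,9,8,7,5,18]
nums[mid]=16>7: swap nums[1],nums[9]; hi=8 → [4,5,15,12,11,10,9,8,7,16,18]
nums[mid]=5<7: swap nums[1],nums[1]; lo=2,mid=2 → [4,5,15,12,11,10,9,8,7,16,18]
nums[mid]=15>7: swap nums[2],nums[8]; hi=7 → [4,5,7,12,11,10,9,8,15,16,18]
nums[mid]=7=7: mid=3
nums[mid]=12>7: swap nums[3],nums[7]; hi=6 → [4,5,7,8,11,10,9,12,15,16,18]
nums[mid]=8>7: swap nums[3],nums[6]; hi=5 → [4,5,7,9,11,10,8,12,15,16,18]
nums[mid]=9>7: swap nums[3],nums[5]; hi=4 → [4,5,7,10,11,9,8,12,15,16,18]
nums[mid]=10>7: swap nums[3],nums[4]; hi=3 → [4,5,7,11,10,9,8,12,15,16,18]
nums[mid]=11>7: swap nums[3],nums[3]; hi=2 → [4,5,7,11,10,9,8,12,15,16,18]
end: lo=2, hi=2; nums = [4,5,7,11,10,9,8,12,15,16,18]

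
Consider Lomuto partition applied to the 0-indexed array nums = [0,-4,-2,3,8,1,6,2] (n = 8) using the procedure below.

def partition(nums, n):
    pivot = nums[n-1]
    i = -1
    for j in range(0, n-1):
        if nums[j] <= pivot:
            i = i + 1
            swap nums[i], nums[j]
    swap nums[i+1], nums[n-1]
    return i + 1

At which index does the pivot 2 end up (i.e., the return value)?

pivot = nums[7] = 2; i = -1
j=0: nums[0]=0 ≤ 2 → i=0, swap nums[0],nums[0] (no change) → [0,-4,-2,3,8,1,6,2]
j=1: nums[1]=-4 ≤ 2 → i=1, swap nums[1],nums[1] (no change) → [0,-4,-2,3,8,1,6,2]
j=2: nums[2]=-2 ≤ 2 → i=2, swap nums[2],nums[2] (no change) → [0,-4,-2,3,8,1,6,2]
j=3: nums[3]=3 > 2 → no swap
j=4: nums[4]=8 > 2 → no swap
j=5: nums[5]=1 ≤ 2 → i=3, swap nums[3],nums[5] → [0,-4,-2,1,8,3,6,2]
j=6: nums[6]=6 > 2 → no swap
final swap nums[4],nums[7] → [0,-4,-2,1,2,3,6,8]; return 4

4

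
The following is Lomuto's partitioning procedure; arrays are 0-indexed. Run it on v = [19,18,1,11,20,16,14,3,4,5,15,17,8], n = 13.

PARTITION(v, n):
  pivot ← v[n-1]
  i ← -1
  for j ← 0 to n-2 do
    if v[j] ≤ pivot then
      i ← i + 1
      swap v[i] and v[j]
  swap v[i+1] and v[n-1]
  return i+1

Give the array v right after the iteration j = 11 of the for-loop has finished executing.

pivot = v[12] = 8; i = -1
j=0: v[0]=19 > 8 → no swap
j=1: v[1]=18 > 8 → no swap
j=2: v[2]=1 ≤ 8 → i=0, swap v[0],v[2] → [1,18,19,11,20,16,14,3,4,5,15,17,8]
j=3: v[3]=11 > 8 → no swap
j=4: v[4]=20 > 8 → no swap
j=5: v[5]=16 > 8 → no swap
j=6: v[6]=14 > 8 → no swap
j=7: v[7]=3 ≤ 8 → i=1, swap v[1],v[7] → [1,3,19,11,20,16,14,18,4,5,15,17,8]
j=8: v[8]=4 ≤ 8 → i=2, swap v[2],v[8] → [1,3,4,11,20,16,14,18,19,5,15,17,8]
j=9: v[9]=5 ≤ 8 → i=3, swap v[3],v[9] → [1,3,4,5,20,16,14,18,19,11,15,17,8]
j=10: v[10]=15 > 8 → no swap
j=11: v[11]=17 > 8 → no swap
(after j=11) v = [1,3,4,5,20,16,14,18,19,11,15,17,8]

[1,3,4,5,20,16,14,18,19,11,15,17,8]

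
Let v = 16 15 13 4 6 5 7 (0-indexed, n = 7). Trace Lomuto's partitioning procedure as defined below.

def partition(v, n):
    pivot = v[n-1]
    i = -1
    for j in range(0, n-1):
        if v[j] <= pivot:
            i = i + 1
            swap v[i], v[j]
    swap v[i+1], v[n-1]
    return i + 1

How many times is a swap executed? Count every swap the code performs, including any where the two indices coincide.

pivot = v[6] = 7; i = -1
j=0: v[0]=16 > 7 → no swap
j=1: v[1]=15 > 7 → no swap
j=2: v[2]=13 > 7 → no swap
j=3: v[3]=4 ≤ 7 → i=0, swap v[0],v[3] → 4 15 13 16 6 5 7
j=4: v[4]=6 ≤ 7 → i=1, swap v[1],v[4] → 4 6 13 16 15 5 7
j=5: v[5]=5 ≤ 7 → i=2, swap v[2],v[5] → 4 6 5 16 15 13 7
final swap v[3],v[6] → 4 6 5 7 15 13 16; return 3

4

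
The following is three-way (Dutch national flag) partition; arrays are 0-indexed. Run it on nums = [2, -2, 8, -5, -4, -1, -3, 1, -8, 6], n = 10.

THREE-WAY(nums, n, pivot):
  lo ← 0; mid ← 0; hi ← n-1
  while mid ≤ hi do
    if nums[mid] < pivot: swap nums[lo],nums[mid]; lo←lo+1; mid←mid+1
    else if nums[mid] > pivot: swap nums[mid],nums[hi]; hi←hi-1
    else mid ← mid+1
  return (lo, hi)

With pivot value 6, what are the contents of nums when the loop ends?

[2, -2, -5, -4, -1, -3, 1, -8, 6, 8]

pivot = 6; lo=0, mid=0, hi=9
nums[mid]=2<6: swap nums[0],nums[0]; lo=1,mid=1 → [2, -2, 8, -5, -4, -1, -3, 1, -8, 6]
nums[mid]=-2<6: swap nums[1],nums[1]; lo=2,mid=2 → [2, -2, 8, -5, -4, -1, -3, 1, -8, 6]
nums[mid]=8>6: swap nums[2],nums[9]; hi=8 → [2, -2, 6, -5, -4, -1, -3, 1, -8, 8]
nums[mid]=6=6: mid=3
nums[mid]=-5<6: swap nums[2],nums[3]; lo=3,mid=4 → [2, -2, -5, 6, -4, -1, -3, 1, -8, 8]
nums[mid]=-4<6: swap nums[3],nums[4]; lo=4,mid=5 → [2, -2, -5, -4, 6, -1, -3, 1, -8, 8]
nums[mid]=-1<6: swap nums[4],nums[5]; lo=5,mid=6 → [2, -2, -5, -4, -1, 6, -3, 1, -8, 8]
nums[mid]=-3<6: swap nums[5],nums[6]; lo=6,mid=7 → [2, -2, -5, -4, -1, -3, 6, 1, -8, 8]
nums[mid]=1<6: swap nums[6],nums[7]; lo=7,mid=8 → [2, -2, -5, -4, -1, -3, 1, 6, -8, 8]
nums[mid]=-8<6: swap nums[7],nums[8]; lo=8,mid=9 → [2, -2, -5, -4, -1, -3, 1, -8, 6, 8]
end: lo=8, hi=8; nums = [2, -2, -5, -4, -1, -3, 1, -8, 6, 8]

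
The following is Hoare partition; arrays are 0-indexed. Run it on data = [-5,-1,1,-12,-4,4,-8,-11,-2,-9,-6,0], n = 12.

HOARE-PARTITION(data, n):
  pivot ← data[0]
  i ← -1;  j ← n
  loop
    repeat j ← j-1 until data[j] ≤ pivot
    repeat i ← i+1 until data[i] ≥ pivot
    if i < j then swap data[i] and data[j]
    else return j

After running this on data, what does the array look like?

[-6,-9,-11,-12,-8,4,-4,1,-2,-1,-5,0]

pivot = data[0] = -5; i = -1, j = 12
j→10 (data[10]=-6≤-5), i→0 (data[0]=-5≥-5); i<j, swap → [-6,-1,1,-12,-4,4,-8,-11,-2,-9,-5,0]
j→9 (data[9]=-9≤-5), i→1 (data[1]=-1≥-5); i<j, swap → [-6,-9,1,-12,-4,4,-8,-11,-2,-1,-5,0]
j→7 (data[7]=-11≤-5), i→2 (data[2]=1≥-5); i<j, swap → [-6,-9,-11,-12,-4,4,-8,1,-2,-1,-5,0]
j→6 (data[6]=-8≤-5), i→4 (data[4]=-4≥-5); i<j, swap → [-6,-9,-11,-12,-8,4,-4,1,-2,-1,-5,0]
j→4, i→5; i≥j, return j=4. data = [-6,-9,-11,-12,-8,4,-4,1,-2,-1,-5,0]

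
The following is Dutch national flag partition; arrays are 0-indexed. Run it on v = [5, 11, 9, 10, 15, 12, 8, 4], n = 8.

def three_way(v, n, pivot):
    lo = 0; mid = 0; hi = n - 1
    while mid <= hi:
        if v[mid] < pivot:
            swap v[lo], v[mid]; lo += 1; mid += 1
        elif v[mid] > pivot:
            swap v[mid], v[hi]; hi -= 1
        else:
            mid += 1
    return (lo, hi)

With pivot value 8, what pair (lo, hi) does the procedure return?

lo=0 mid=0 hi=7
5<8: swap(0,0), lo=1 mid=1 ⇒ [5, 11, 9, 10, 15, 12, 8, 4]
11>8: swap(1,7), hi=6 ⇒ [5, 4, 9, 10, 15, 12, 8, 11]
4<8: swap(1,1), lo=2 mid=2 ⇒ [5, 4, 9, 10, 15, 12, 8, 11]
9>8: swap(2,6), hi=5 ⇒ [5, 4, 8, 10, 15, 12, 9, 11]
8=8: mid=3
10>8: swap(3,5), hi=4 ⇒ [5, 4, 8, 12, 15, 10, 9, 11]
12>8: swap(3,4), hi=3 ⇒ [5, 4, 8, 15, 12, 10, 9, 11]
15>8: swap(3,3), hi=2 ⇒ [5, 4, 8, 15, 12, 10, 9, 11]
done. lo=2 hi=2; v=[5, 4, 8, 15, 12, 10, 9, 11]

(2, 2)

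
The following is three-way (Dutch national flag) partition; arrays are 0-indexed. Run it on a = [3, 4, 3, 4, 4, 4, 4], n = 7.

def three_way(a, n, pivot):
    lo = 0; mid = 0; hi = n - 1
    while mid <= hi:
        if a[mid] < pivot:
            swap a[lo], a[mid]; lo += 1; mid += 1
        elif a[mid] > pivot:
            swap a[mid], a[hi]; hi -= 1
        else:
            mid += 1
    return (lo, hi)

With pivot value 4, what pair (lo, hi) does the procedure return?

(2, 6)

lo=0 mid=0 hi=6
3<4: swap(0,0), lo=1 mid=1 ⇒ [3, 4, 3, 4, 4, 4, 4]
4=4: mid=2
3<4: swap(1,2), lo=2 mid=3 ⇒ [3, 3, 4, 4, 4, 4, 4]
4=4: mid=4
4=4: mid=5
4=4: mid=6
4=4: mid=7
done. lo=2 hi=6; a=[3, 3, 4, 4, 4, 4, 4]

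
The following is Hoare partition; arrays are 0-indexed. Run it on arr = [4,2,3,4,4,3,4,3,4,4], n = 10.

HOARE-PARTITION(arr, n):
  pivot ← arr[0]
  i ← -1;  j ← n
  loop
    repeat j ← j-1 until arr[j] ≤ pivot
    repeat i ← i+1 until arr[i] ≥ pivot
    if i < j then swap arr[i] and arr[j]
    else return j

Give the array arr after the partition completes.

pivot = arr[0] = 4; i = -1, j = 10
j→9 (arr[9]=4≤4), i→0 (arr[0]=4≥4); i<j, swap → [4,2,3,4,4,3,4,3,4,4]
j→8 (arr[8]=4≤4), i→3 (arr[3]=4≥4); i<j, swap → [4,2,3,4,4,3,4,3,4,4]
j→7 (arr[7]=3≤4), i→4 (arr[4]=4≥4); i<j, swap → [4,2,3,4,3,3,4,4,4,4]
j→6, i→6; i≥j, return j=6. arr = [4,2,3,4,3,3,4,4,4,4]

[4,2,3,4,3,3,4,4,4,4]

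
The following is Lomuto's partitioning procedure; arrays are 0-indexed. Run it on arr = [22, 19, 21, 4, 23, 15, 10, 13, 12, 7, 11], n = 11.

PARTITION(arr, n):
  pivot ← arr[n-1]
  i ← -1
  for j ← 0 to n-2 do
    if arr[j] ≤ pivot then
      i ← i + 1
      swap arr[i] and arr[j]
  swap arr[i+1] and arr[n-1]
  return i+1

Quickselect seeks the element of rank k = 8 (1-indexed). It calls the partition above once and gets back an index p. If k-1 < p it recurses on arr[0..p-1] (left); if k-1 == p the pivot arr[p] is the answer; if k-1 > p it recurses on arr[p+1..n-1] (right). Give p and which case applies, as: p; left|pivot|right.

pivot = arr[10] = 11; i = -1
j=0: arr[0]=22 > 11 → no swap
j=1: arr[1]=19 > 11 → no swap
j=2: arr[2]=21 > 11 → no swap
j=3: arr[3]=4 ≤ 11 → i=0, swap arr[0],arr[3] → [4, 19, 21, 22, 23, 15, 10, 13, 12, 7, 11]
j=4: arr[4]=23 > 11 → no swap
j=5: arr[5]=15 > 11 → no swap
j=6: arr[6]=10 ≤ 11 → i=1, swap arr[1],arr[6] → [4, 10, 21, 22, 23, 15, 19, 13, 12, 7, 11]
j=7: arr[7]=13 > 11 → no swap
j=8: arr[8]=12 > 11 → no swap
j=9: arr[9]=7 ≤ 11 → i=2, swap arr[2],arr[9] → [4, 10, 7, 22, 23, 15, 19, 13, 12, 21, 11]
final swap arr[3],arr[10] → [4, 10, 7, 11, 23, 15, 19, 13, 12, 21, 22]; return 3
p = 3; k-1 = 7 > 3 ⇒ right

3; right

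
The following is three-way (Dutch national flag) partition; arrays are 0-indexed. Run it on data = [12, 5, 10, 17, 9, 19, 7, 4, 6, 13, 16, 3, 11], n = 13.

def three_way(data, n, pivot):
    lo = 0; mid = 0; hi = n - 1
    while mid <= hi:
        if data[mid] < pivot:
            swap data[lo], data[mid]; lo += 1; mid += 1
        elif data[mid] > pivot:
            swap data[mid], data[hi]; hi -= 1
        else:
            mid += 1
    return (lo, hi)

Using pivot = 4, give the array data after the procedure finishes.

[3, 4, 17, 9, 19, 7, 10, 6, 13, 16, 5, 11, 12]

pivot = 4; lo=0, mid=0, hi=12
data[mid]=12>4: swap data[0],data[12]; hi=11 → [11, 5, 10, 17, 9, 19, 7, 4, 6, 13, 16, 3, 12]
data[mid]=11>4: swap data[0],data[11]; hi=10 → [3, 5, 10, 17, 9, 19, 7, 4, 6, 13, 16, 11, 12]
data[mid]=3<4: swap data[0],data[0]; lo=1,mid=1 → [3, 5, 10, 17, 9, 19, 7, 4, 6, 13, 16, 11, 12]
data[mid]=5>4: swap data[1],data[10]; hi=9 → [3, 16, 10, 17, 9, 19, 7, 4, 6, 13, 5, 11, 12]
data[mid]=16>4: swap data[1],data[9]; hi=8 → [3, 13, 10, 17, 9, 19, 7, 4, 6, 16, 5, 11, 12]
data[mid]=13>4: swap data[1],data[8]; hi=7 → [3, 6, 10, 17, 9, 19, 7, 4, 13, 16, 5, 11, 12]
data[mid]=6>4: swap data[1],data[7]; hi=6 → [3, 4, 10, 17, 9, 19, 7, 6, 13, 16, 5, 11, 12]
data[mid]=4=4: mid=2
data[mid]=10>4: swap data[2],data[6]; hi=5 → [3, 4, 7, 17, 9, 19, 10, 6, 13, 16, 5, 11, 12]
data[mid]=7>4: swap data[2],data[5]; hi=4 → [3, 4, 19, 17, 9, 7, 10, 6, 13, 16, 5, 11, 12]
data[mid]=19>4: swap data[2],data[4]; hi=3 → [3, 4, 9, 17, 19, 7, 10, 6, 13, 16, 5, 11, 12]
data[mid]=9>4: swap data[2],data[3]; hi=2 → [3, 4, 17, 9, 19, 7, 10, 6, 13, 16, 5, 11, 12]
data[mid]=17>4: swap data[2],data[2]; hi=1 → [3, 4, 17, 9, 19, 7, 10, 6, 13, 16, 5, 11, 12]
end: lo=1, hi=1; data = [3, 4, 17, 9, 19, 7, 10, 6, 13, 16, 5, 11, 12]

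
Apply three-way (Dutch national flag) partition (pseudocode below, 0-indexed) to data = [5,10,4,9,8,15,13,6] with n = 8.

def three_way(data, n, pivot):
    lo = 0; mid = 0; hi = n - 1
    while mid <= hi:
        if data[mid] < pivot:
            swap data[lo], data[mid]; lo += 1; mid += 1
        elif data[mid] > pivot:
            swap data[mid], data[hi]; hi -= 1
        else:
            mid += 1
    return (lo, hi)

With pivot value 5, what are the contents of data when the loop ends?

lo=0 mid=0 hi=7
5=5: mid=1
10>5: swap(1,7), hi=6 ⇒ [5,6,4,9,8,15,13,10]
6>5: swap(1,6), hi=5 ⇒ [5,13,4,9,8,15,6,10]
13>5: swap(1,5), hi=4 ⇒ [5,15,4,9,8,13,6,10]
15>5: swap(1,4), hi=3 ⇒ [5,8,4,9,15,13,6,10]
8>5: swap(1,3), hi=2 ⇒ [5,9,4,8,15,13,6,10]
9>5: swap(1,2), hi=1 ⇒ [5,4,9,8,15,13,6,10]
4<5: swap(0,1), lo=1 mid=2 ⇒ [4,5,9,8,15,13,6,10]
done. lo=1 hi=1; data=[4,5,9,8,15,13,6,10]

[4,5,9,8,15,13,6,10]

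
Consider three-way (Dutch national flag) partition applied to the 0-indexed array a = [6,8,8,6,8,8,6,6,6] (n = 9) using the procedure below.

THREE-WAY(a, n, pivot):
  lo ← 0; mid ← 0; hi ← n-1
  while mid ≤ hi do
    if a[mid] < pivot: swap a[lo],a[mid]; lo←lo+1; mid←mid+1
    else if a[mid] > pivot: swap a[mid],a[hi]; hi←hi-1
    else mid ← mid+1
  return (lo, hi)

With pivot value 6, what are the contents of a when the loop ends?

lo=0 mid=0 hi=8
6=6: mid=1
8>6: swap(1,8), hi=7 ⇒ [6,6,8,6,8,8,6,6,8]
6=6: mid=2
8>6: swap(2,7), hi=6 ⇒ [6,6,6,6,8,8,6,8,8]
6=6: mid=3
6=6: mid=4
8>6: swap(4,6), hi=5 ⇒ [6,6,6,6,6,8,8,8,8]
6=6: mid=5
8>6: swap(5,5), hi=4 ⇒ [6,6,6,6,6,8,8,8,8]
done. lo=0 hi=4; a=[6,6,6,6,6,8,8,8,8]

[6,6,6,6,6,8,8,8,8]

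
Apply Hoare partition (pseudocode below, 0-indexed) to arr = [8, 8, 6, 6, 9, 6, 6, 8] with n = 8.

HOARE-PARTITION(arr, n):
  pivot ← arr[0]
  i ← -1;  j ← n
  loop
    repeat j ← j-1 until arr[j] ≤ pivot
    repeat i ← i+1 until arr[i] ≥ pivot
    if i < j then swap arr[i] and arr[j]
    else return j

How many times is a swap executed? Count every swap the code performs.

3

pivot = arr[0] = 8; i = -1, j = 8
j→7 (arr[7]=8≤8), i→0 (arr[0]=8≥8); i<j, swap → [8, 8, 6, 6, 9, 6, 6, 8]
j→6 (arr[6]=6≤8), i→1 (arr[1]=8≥8); i<j, swap → [8, 6, 6, 6, 9, 6, 8, 8]
j→5 (arr[5]=6≤8), i→4 (arr[4]=9≥8); i<j, swap → [8, 6, 6, 6, 6, 9, 8, 8]
j→4, i→5; i≥j, return j=4. arr = [8, 6, 6, 6, 6, 9, 8, 8]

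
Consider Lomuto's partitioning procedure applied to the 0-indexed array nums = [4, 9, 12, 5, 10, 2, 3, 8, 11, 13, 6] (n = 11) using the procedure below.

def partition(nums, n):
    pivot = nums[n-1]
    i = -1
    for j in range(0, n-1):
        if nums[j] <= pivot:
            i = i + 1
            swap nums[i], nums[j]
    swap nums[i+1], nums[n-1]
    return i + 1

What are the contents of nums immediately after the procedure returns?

[4, 5, 2, 3, 6, 12, 9, 8, 11, 13, 10]

pivot = nums[10] = 6; i = -1
j=0: nums[0]=4 ≤ 6 → i=0, swap nums[0],nums[0] (no change) → [4, 9, 12, 5, 10, 2, 3, 8, 11, 13, 6]
j=1: nums[1]=9 > 6 → no swap
j=2: nums[2]=12 > 6 → no swap
j=3: nums[3]=5 ≤ 6 → i=1, swap nums[1],nums[3] → [4, 5, 12, 9, 10, 2, 3, 8, 11, 13, 6]
j=4: nums[4]=10 > 6 → no swap
j=5: nums[5]=2 ≤ 6 → i=2, swap nums[2],nums[5] → [4, 5, 2, 9, 10, 12, 3, 8, 11, 13, 6]
j=6: nums[6]=3 ≤ 6 → i=3, swap nums[3],nums[6] → [4, 5, 2, 3, 10, 12, 9, 8, 11, 13, 6]
j=7: nums[7]=8 > 6 → no swap
j=8: nums[8]=11 > 6 → no swap
j=9: nums[9]=13 > 6 → no swap
final swap nums[4],nums[10] → [4, 5, 2, 3, 6, 12, 9, 8, 11, 13, 10]; return 4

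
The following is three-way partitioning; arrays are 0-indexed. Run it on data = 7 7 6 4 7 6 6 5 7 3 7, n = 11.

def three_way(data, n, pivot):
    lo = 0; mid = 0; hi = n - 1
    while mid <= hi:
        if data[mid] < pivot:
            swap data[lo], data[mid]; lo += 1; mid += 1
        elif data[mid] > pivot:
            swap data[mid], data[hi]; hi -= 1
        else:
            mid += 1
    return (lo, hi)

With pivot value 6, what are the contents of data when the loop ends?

lo=0 mid=0 hi=10
7>6: swap(0,10), hi=9 ⇒ 7 7 6 4 7 6 6 5 7 3 7
7>6: swap(0,9), hi=8 ⇒ 3 7 6 4 7 6 6 5 7 7 7
3<6: swap(0,0), lo=1 mid=1 ⇒ 3 7 6 4 7 6 6 5 7 7 7
7>6: swap(1,8), hi=7 ⇒ 3 7 6 4 7 6 6 5 7 7 7
7>6: swap(1,7), hi=6 ⇒ 3 5 6 4 7 6 6 7 7 7 7
5<6: swap(1,1), lo=2 mid=2 ⇒ 3 5 6 4 7 6 6 7 7 7 7
6=6: mid=3
4<6: swap(2,3), lo=3 mid=4 ⇒ 3 5 4 6 7 6 6 7 7 7 7
7>6: swap(4,6), hi=5 ⇒ 3 5 4 6 6 6 7 7 7 7 7
6=6: mid=5
6=6: mid=6
done. lo=3 hi=5; data=3 5 4 6 6 6 7 7 7 7 7

3 5 4 6 6 6 7 7 7 7 7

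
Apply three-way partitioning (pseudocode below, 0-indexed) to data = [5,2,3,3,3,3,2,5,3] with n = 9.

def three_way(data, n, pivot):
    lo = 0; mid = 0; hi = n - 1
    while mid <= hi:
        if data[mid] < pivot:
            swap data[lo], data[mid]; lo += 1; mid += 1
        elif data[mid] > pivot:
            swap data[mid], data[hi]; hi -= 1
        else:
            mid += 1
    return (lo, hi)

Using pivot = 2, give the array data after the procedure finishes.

[2,2,3,3,3,3,5,3,5]

lo=0 mid=0 hi=8
5>2: swap(0,8), hi=7 ⇒ [3,2,3,3,3,3,2,5,5]
3>2: swap(0,7), hi=6 ⇒ [5,2,3,3,3,3,2,3,5]
5>2: swap(0,6), hi=5 ⇒ [2,2,3,3,3,3,5,3,5]
2=2: mid=1
2=2: mid=2
3>2: swap(2,5), hi=4 ⇒ [2,2,3,3,3,3,5,3,5]
3>2: swap(2,4), hi=3 ⇒ [2,2,3,3,3,3,5,3,5]
3>2: swap(2,3), hi=2 ⇒ [2,2,3,3,3,3,5,3,5]
3>2: swap(2,2), hi=1 ⇒ [2,2,3,3,3,3,5,3,5]
done. lo=0 hi=1; data=[2,2,3,3,3,3,5,3,5]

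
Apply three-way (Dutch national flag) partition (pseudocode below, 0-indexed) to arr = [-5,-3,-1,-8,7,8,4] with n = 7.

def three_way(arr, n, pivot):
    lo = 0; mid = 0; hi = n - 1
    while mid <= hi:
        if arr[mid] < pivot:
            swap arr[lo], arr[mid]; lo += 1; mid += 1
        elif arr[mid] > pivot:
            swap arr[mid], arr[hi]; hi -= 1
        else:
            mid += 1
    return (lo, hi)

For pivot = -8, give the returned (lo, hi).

(0, 0)

pivot = -8; lo=0, mid=0, hi=6
arr[mid]=-5>-8: swap arr[0],arr[6]; hi=5 → [4,-3,-1,-8,7,8,-5]
arr[mid]=4>-8: swap arr[0],arr[5]; hi=4 → [8,-3,-1,-8,7,4,-5]
arr[mid]=8>-8: swap arr[0],arr[4]; hi=3 → [7,-3,-1,-8,8,4,-5]
arr[mid]=7>-8: swap arr[0],arr[3]; hi=2 → [-8,-3,-1,7,8,4,-5]
arr[mid]=-8=-8: mid=1
arr[mid]=-3>-8: swap arr[1],arr[2]; hi=1 → [-8,-1,-3,7,8,4,-5]
arr[mid]=-1>-8: swap arr[1],arr[1]; hi=0 → [-8,-1,-3,7,8,4,-5]
end: lo=0, hi=0; arr = [-8,-1,-3,7,8,4,-5]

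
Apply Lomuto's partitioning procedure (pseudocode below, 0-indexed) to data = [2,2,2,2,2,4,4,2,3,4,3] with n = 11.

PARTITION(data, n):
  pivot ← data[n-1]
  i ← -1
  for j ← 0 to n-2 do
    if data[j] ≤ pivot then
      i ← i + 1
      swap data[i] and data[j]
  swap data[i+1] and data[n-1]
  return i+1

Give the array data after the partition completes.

[2,2,2,2,2,2,3,3,4,4,4]

pivot = data[10] = 3; i = -1
j=0: data[0]=2 ≤ 3 → i=0, swap data[0],data[0] (no change) → [2,2,2,2,2,4,4,2,3,4,3]
j=1: data[1]=2 ≤ 3 → i=1, swap data[1],data[1] (no change) → [2,2,2,2,2,4,4,2,3,4,3]
j=2: data[2]=2 ≤ 3 → i=2, swap data[2],data[2] (no change) → [2,2,2,2,2,4,4,2,3,4,3]
j=3: data[3]=2 ≤ 3 → i=3, swap data[3],data[3] (no change) → [2,2,2,2,2,4,4,2,3,4,3]
j=4: data[4]=2 ≤ 3 → i=4, swap data[4],data[4] (no change) → [2,2,2,2,2,4,4,2,3,4,3]
j=5: data[5]=4 > 3 → no swap
j=6: data[6]=4 > 3 → no swap
j=7: data[7]=2 ≤ 3 → i=5, swap data[5],data[7] → [2,2,2,2,2,2,4,4,3,4,3]
j=8: data[8]=3 ≤ 3 → i=6, swap data[6],data[8] → [2,2,2,2,2,2,3,4,4,4,3]
j=9: data[9]=4 > 3 → no swap
final swap data[7],data[10] → [2,2,2,2,2,2,3,3,4,4,4]; return 7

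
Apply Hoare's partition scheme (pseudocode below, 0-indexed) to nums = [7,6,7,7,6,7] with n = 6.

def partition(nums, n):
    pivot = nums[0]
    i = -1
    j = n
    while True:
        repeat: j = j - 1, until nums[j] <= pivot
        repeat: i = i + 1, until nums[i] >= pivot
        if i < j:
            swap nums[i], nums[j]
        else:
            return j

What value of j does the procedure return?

3

pivot=7
j stops at 5 (7), i stops at 0 (7); swap ⇒ [7,6,7,7,6,7]
j stops at 4 (6), i stops at 2 (7); swap ⇒ [7,6,6,7,7,7]
j stops at 3, i stops at 3; i≥j ⇒ return 3. nums=[7,6,6,7,7,7]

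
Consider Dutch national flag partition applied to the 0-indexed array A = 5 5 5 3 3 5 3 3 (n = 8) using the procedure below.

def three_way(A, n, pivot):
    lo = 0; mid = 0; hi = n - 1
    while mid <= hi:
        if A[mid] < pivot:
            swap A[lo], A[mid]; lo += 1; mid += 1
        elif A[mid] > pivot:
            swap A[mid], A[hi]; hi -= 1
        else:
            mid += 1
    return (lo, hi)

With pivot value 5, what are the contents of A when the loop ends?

3 3 3 3 5 5 5 5

pivot = 5; lo=0, mid=0, hi=7
A[mid]=5=5: mid=1
A[mid]=5=5: mid=2
A[mid]=5=5: mid=3
A[mid]=3<5: swap A[0],A[3]; lo=1,mid=4 → 3 5 5 5 3 5 3 3
A[mid]=3<5: swap A[1],A[4]; lo=2,mid=5 → 3 3 5 5 5 5 3 3
A[mid]=5=5: mid=6
A[mid]=3<5: swap A[2],A[6]; lo=3,mid=7 → 3 3 3 5 5 5 5 3
A[mid]=3<5: swap A[3],A[7]; lo=4,mid=8 → 3 3 3 3 5 5 5 5
end: lo=4, hi=7; A = 3 3 3 3 5 5 5 5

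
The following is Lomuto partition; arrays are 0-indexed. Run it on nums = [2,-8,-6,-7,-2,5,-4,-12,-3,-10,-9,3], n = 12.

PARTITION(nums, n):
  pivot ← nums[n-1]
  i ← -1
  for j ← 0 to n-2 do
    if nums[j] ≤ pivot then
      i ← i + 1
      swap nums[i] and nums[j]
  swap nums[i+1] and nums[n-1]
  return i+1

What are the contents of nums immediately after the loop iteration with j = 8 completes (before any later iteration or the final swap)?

[2,-8,-6,-7,-2,-4,-12,-3,5,-10,-9,3]

pivot = nums[11] = 3; i = -1
j=0: nums[0]=2 ≤ 3 → i=0, swap nums[0],nums[0] (no change) → [2,-8,-6,-7,-2,5,-4,-12,-3,-10,-9,3]
j=1: nums[1]=-8 ≤ 3 → i=1, swap nums[1],nums[1] (no change) → [2,-8,-6,-7,-2,5,-4,-12,-3,-10,-9,3]
j=2: nums[2]=-6 ≤ 3 → i=2, swap nums[2],nums[2] (no change) → [2,-8,-6,-7,-2,5,-4,-12,-3,-10,-9,3]
j=3: nums[3]=-7 ≤ 3 → i=3, swap nums[3],nums[3] (no change) → [2,-8,-6,-7,-2,5,-4,-12,-3,-10,-9,3]
j=4: nums[4]=-2 ≤ 3 → i=4, swap nums[4],nums[4] (no change) → [2,-8,-6,-7,-2,5,-4,-12,-3,-10,-9,3]
j=5: nums[5]=5 > 3 → no swap
j=6: nums[6]=-4 ≤ 3 → i=5, swap nums[5],nums[6] → [2,-8,-6,-7,-2,-4,5,-12,-3,-10,-9,3]
j=7: nums[7]=-12 ≤ 3 → i=6, swap nums[6],nums[7] → [2,-8,-6,-7,-2,-4,-12,5,-3,-10,-9,3]
j=8: nums[8]=-3 ≤ 3 → i=7, swap nums[7],nums[8] → [2,-8,-6,-7,-2,-4,-12,-3,5,-10,-9,3]
(after j=8) nums = [2,-8,-6,-7,-2,-4,-12,-3,5,-10,-9,3]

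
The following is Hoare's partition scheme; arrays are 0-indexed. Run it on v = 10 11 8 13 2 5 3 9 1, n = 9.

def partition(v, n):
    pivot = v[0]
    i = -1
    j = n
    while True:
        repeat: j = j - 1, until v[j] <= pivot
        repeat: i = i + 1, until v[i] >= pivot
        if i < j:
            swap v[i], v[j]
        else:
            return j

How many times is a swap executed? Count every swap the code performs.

3

pivot=10
j stops at 8 (1), i stops at 0 (10); swap ⇒ 1 11 8 13 2 5 3 9 10
j stops at 7 (9), i stops at 1 (11); swap ⇒ 1 9 8 13 2 5 3 11 10
j stops at 6 (3), i stops at 3 (13); swap ⇒ 1 9 8 3 2 5 13 11 10
j stops at 5, i stops at 6; i≥j ⇒ return 5. v=1 9 8 3 2 5 13 11 10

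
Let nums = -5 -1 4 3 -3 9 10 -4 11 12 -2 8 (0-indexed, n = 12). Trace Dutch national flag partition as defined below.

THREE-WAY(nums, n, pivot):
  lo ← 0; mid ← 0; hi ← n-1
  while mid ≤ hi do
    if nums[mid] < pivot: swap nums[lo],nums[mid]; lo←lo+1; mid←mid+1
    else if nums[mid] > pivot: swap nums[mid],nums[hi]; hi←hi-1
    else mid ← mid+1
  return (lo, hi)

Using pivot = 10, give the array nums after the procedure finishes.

-5 -1 4 3 -3 9 -4 8 -2 10 12 11

pivot = 10; lo=0, mid=0, hi=11
nums[mid]=-5<10: swap nums[0],nums[0]; lo=1,mid=1 → -5 -1 4 3 -3 9 10 -4 11 12 -2 8
nums[mid]=-1<10: swap nums[1],nums[1]; lo=2,mid=2 → -5 -1 4 3 -3 9 10 -4 11 12 -2 8
nums[mid]=4<10: swap nums[2],nums[2]; lo=3,mid=3 → -5 -1 4 3 -3 9 10 -4 11 12 -2 8
nums[mid]=3<10: swap nums[3],nums[3]; lo=4,mid=4 → -5 -1 4 3 -3 9 10 -4 11 12 -2 8
nums[mid]=-3<10: swap nums[4],nums[4]; lo=5,mid=5 → -5 -1 4 3 -3 9 10 -4 11 12 -2 8
nums[mid]=9<10: swap nums[5],nums[5]; lo=6,mid=6 → -5 -1 4 3 -3 9 10 -4 11 12 -2 8
nums[mid]=10=10: mid=7
nums[mid]=-4<10: swap nums[6],nums[7]; lo=7,mid=8 → -5 -1 4 3 -3 9 -4 10 11 12 -2 8
nums[mid]=11>10: swap nums[8],nums[11]; hi=10 → -5 -1 4 3 -3 9 -4 10 8 12 -2 11
nums[mid]=8<10: swap nums[7],nums[8]; lo=8,mid=9 → -5 -1 4 3 -3 9 -4 8 10 12 -2 11
nums[mid]=12>10: swap nums[9],nums[10]; hi=9 → -5 -1 4 3 -3 9 -4 8 10 -2 12 11
nums[mid]=-2<10: swap nums[8],nums[9]; lo=9,mid=10 → -5 -1 4 3 -3 9 -4 8 -2 10 12 11
end: lo=9, hi=9; nums = -5 -1 4 3 -3 9 -4 8 -2 10 12 11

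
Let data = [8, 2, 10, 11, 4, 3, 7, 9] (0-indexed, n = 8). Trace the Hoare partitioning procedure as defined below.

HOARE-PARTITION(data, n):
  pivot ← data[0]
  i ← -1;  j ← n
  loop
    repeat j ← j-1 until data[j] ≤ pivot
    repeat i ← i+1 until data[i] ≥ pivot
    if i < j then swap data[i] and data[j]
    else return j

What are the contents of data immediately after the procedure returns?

pivot=8
j stops at 6 (7), i stops at 0 (8); swap ⇒ [7, 2, 10, 11, 4, 3, 8, 9]
j stops at 5 (3), i stops at 2 (10); swap ⇒ [7, 2, 3, 11, 4, 10, 8, 9]
j stops at 4 (4), i stops at 3 (11); swap ⇒ [7, 2, 3, 4, 11, 10, 8, 9]
j stops at 3, i stops at 4; i≥j ⇒ return 3. data=[7, 2, 3, 4, 11, 10, 8, 9]

[7, 2, 3, 4, 11, 10, 8, 9]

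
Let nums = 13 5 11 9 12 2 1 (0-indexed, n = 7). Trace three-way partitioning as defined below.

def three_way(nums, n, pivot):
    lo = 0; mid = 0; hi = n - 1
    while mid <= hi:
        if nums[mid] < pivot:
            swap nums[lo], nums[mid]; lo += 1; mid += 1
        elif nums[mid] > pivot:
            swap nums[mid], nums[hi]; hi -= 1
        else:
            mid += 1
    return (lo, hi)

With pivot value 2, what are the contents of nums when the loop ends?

1 2 9 12 11 5 13

pivot = 2; lo=0, mid=0, hi=6
nums[mid]=13>2: swap nums[0],nums[6]; hi=5 → 1 5 11 9 12 2 13
nums[mid]=1<2: swap nums[0],nums[0]; lo=1,mid=1 → 1 5 11 9 12 2 13
nums[mid]=5>2: swap nums[1],nums[5]; hi=4 → 1 2 11 9 12 5 13
nums[mid]=2=2: mid=2
nums[mid]=11>2: swap nums[2],nums[4]; hi=3 → 1 2 12 9 11 5 13
nums[mid]=12>2: swap nums[2],nums[3]; hi=2 → 1 2 9 12 11 5 13
nums[mid]=9>2: swap nums[2],nums[2]; hi=1 → 1 2 9 12 11 5 13
end: lo=1, hi=1; nums = 1 2 9 12 11 5 13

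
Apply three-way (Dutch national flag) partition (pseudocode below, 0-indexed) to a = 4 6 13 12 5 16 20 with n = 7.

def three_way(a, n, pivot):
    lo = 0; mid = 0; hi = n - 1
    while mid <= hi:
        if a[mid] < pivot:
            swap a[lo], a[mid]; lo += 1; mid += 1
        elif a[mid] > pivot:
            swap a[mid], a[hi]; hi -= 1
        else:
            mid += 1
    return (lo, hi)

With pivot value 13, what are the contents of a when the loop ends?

4 6 12 5 13 20 16

lo=0 mid=0 hi=6
4<13: swap(0,0), lo=1 mid=1 ⇒ 4 6 13 12 5 16 20
6<13: swap(1,1), lo=2 mid=2 ⇒ 4 6 13 12 5 16 20
13=13: mid=3
12<13: swap(2,3), lo=3 mid=4 ⇒ 4 6 12 13 5 16 20
5<13: swap(3,4), lo=4 mid=5 ⇒ 4 6 12 5 13 16 20
16>13: swap(5,6), hi=5 ⇒ 4 6 12 5 13 20 16
20>13: swap(5,5), hi=4 ⇒ 4 6 12 5 13 20 16
done. lo=4 hi=4; a=4 6 12 5 13 20 16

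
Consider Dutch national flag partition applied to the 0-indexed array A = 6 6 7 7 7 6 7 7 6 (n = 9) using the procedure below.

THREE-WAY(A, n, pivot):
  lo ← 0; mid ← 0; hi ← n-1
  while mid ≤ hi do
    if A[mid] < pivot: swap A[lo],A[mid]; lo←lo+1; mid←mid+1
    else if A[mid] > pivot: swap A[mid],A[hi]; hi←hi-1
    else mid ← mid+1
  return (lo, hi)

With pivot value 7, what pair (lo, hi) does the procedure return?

(4, 8)

lo=0 mid=0 hi=8
6<7: swap(0,0), lo=1 mid=1 ⇒ 6 6 7 7 7 6 7 7 6
6<7: swap(1,1), lo=2 mid=2 ⇒ 6 6 7 7 7 6 7 7 6
7=7: mid=3
7=7: mid=4
7=7: mid=5
6<7: swap(2,5), lo=3 mid=6 ⇒ 6 6 6 7 7 7 7 7 6
7=7: mid=7
7=7: mid=8
6<7: swap(3,8), lo=4 mid=9 ⇒ 6 6 6 6 7 7 7 7 7
done. lo=4 hi=8; A=6 6 6 6 7 7 7 7 7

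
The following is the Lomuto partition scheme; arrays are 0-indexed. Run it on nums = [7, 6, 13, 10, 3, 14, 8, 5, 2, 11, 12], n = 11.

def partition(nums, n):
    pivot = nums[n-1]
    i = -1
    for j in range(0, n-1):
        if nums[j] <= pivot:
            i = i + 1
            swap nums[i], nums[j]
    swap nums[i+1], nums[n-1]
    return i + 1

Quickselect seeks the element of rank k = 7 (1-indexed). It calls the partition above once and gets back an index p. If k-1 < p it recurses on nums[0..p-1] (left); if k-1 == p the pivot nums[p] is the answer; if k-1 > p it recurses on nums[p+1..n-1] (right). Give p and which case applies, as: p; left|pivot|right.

8; left

pivot=12, i=-1
j=0: 7≤12, i=0, swap(0,0) ⇒ [7, 6, 13, 10, 3, 14, 8, 5, 2, 11, 12]
j=1: 6≤12, i=1, swap(1,1) ⇒ [7, 6, 13, 10, 3, 14, 8, 5, 2, 11, 12]
j=2: 13>12, skip
j=3: 10≤12, i=2, swap(2,3) ⇒ [7, 6, 10, 13, 3, 14, 8, 5, 2, 11, 12]
j=4: 3≤12, i=3, swap(3,4) ⇒ [7, 6, 10, 3, 13, 14, 8, 5, 2, 11, 12]
j=5: 14>12, skip
j=6: 8≤12, i=4, swap(4,6) ⇒ [7, 6, 10, 3, 8, 14, 13, 5, 2, 11, 12]
j=7: 5≤12, i=5, swap(5,7) ⇒ [7, 6, 10, 3, 8, 5, 13, 14, 2, 11, 12]
j=8: 2≤12, i=6, swap(6,8) ⇒ [7, 6, 10, 3, 8, 5, 2, 14, 13, 11, 12]
j=9: 11≤12, i=7, swap(7,9) ⇒ [7, 6, 10, 3, 8, 5, 2, 11, 13, 14, 12]
swap(8,10) ⇒ [7, 6, 10, 3, 8, 5, 2, 11, 12, 14, 13]; return 8
p = 8; k-1 = 6 < 8 ⇒ left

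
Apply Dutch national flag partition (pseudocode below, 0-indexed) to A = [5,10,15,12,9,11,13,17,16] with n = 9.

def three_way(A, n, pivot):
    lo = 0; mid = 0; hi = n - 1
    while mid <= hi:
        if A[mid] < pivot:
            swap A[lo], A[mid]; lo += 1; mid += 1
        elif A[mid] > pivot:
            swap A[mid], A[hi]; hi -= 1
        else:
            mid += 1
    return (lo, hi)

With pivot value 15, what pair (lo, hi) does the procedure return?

pivot = 15; lo=0, mid=0, hi=8
A[mid]=5<15: swap A[0],A[0]; lo=1,mid=1 → [5,10,15,12,9,11,13,17,16]
A[mid]=10<15: swap A[1],A[1]; lo=2,mid=2 → [5,10,15,12,9,11,13,17,16]
A[mid]=15=15: mid=3
A[mid]=12<15: swap A[2],A[3]; lo=3,mid=4 → [5,10,12,15,9,11,13,17,16]
A[mid]=9<15: swap A[3],A[4]; lo=4,mid=5 → [5,10,12,9,15,11,13,17,16]
A[mid]=11<15: swap A[4],A[5]; lo=5,mid=6 → [5,10,12,9,11,15,13,17,16]
A[mid]=13<15: swap A[5],A[6]; lo=6,mid=7 → [5,10,12,9,11,13,15,17,16]
A[mid]=17>15: swap A[7],A[8]; hi=7 → [5,10,12,9,11,13,15,16,17]
A[mid]=16>15: swap A[7],A[7]; hi=6 → [5,10,12,9,11,13,15,16,17]
end: lo=6, hi=6; A = [5,10,12,9,11,13,15,16,17]

(6, 6)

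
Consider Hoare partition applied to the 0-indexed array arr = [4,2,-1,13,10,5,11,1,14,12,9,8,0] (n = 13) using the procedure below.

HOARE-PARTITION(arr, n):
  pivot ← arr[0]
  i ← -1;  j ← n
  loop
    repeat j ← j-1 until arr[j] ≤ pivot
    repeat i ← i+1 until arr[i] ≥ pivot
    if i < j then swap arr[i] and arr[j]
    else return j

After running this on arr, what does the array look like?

pivot=4
j stops at 12 (0), i stops at 0 (4); swap ⇒ [0,2,-1,13,10,5,11,1,14,12,9,8,4]
j stops at 7 (1), i stops at 3 (13); swap ⇒ [0,2,-1,1,10,5,11,13,14,12,9,8,4]
j stops at 3, i stops at 4; i≥j ⇒ return 3. arr=[0,2,-1,1,10,5,11,13,14,12,9,8,4]

[0,2,-1,1,10,5,11,13,14,12,9,8,4]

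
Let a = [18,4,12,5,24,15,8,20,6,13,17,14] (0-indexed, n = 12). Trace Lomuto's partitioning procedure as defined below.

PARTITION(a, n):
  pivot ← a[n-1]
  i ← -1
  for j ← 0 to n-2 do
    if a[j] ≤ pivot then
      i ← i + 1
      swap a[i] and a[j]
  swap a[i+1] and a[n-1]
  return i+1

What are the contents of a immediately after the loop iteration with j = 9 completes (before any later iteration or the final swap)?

[4,12,5,8,6,13,18,20,24,15,17,14]

pivot = a[11] = 14; i = -1
j=0: a[0]=18 > 14 → no swap
j=1: a[1]=4 ≤ 14 → i=0, swap a[0],a[1] → [4,18,12,5,24,15,8,20,6,13,17,14]
j=2: a[2]=12 ≤ 14 → i=1, swap a[1],a[2] → [4,12,18,5,24,15,8,20,6,13,17,14]
j=3: a[3]=5 ≤ 14 → i=2, swap a[2],a[3] → [4,12,5,18,24,15,8,20,6,13,17,14]
j=4: a[4]=24 > 14 → no swap
j=5: a[5]=15 > 14 → no swap
j=6: a[6]=8 ≤ 14 → i=3, swap a[3],a[6] → [4,12,5,8,24,15,18,20,6,13,17,14]
j=7: a[7]=20 > 14 → no swap
j=8: a[8]=6 ≤ 14 → i=4, swap a[4],a[8] → [4,12,5,8,6,15,18,20,24,13,17,14]
j=9: a[9]=13 ≤ 14 → i=5, swap a[5],a[9] → [4,12,5,8,6,13,18,20,24,15,17,14]
(after j=9) a = [4,12,5,8,6,13,18,20,24,15,17,14]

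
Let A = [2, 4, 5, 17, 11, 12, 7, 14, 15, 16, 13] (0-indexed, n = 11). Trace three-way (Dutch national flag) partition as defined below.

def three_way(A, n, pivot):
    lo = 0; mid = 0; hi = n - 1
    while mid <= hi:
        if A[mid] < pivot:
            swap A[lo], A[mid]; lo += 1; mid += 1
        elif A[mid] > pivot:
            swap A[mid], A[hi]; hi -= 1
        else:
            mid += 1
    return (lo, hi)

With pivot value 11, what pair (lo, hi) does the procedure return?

(4, 4)

pivot = 11; lo=0, mid=0, hi=10
A[mid]=2<11: swap A[0],A[0]; lo=1,mid=1 → [2, 4, 5, 17, 11, 12, 7, 14, 15, 16, 13]
A[mid]=4<11: swap A[1],A[1]; lo=2,mid=2 → [2, 4, 5, 17, 11, 12, 7, 14, 15, 16, 13]
A[mid]=5<11: swap A[2],A[2]; lo=3,mid=3 → [2, 4, 5, 17, 11, 12, 7, 14, 15, 16, 13]
A[mid]=17>11: swap A[3],A[10]; hi=9 → [2, 4, 5, 13, 11, 12, 7, 14, 15, 16, 17]
A[mid]=13>11: swap A[3],A[9]; hi=8 → [2, 4, 5, 16, 11, 12, 7, 14, 15, 13, 17]
A[mid]=16>11: swap A[3],A[8]; hi=7 → [2, 4, 5, 15, 11, 12, 7, 14, 16, 13, 17]
A[mid]=15>11: swap A[3],A[7]; hi=6 → [2, 4, 5, 14, 11, 12, 7, 15, 16, 13, 17]
A[mid]=14>11: swap A[3],A[6]; hi=5 → [2, 4, 5, 7, 11, 12, 14, 15, 16, 13, 17]
A[mid]=7<11: swap A[3],A[3]; lo=4,mid=4 → [2, 4, 5, 7, 11, 12, 14, 15, 16, 13, 17]
A[mid]=11=11: mid=5
A[mid]=12>11: swap A[5],A[5]; hi=4 → [2, 4, 5, 7, 11, 12, 14, 15, 16, 13, 17]
end: lo=4, hi=4; A = [2, 4, 5, 7, 11, 12, 14, 15, 16, 13, 17]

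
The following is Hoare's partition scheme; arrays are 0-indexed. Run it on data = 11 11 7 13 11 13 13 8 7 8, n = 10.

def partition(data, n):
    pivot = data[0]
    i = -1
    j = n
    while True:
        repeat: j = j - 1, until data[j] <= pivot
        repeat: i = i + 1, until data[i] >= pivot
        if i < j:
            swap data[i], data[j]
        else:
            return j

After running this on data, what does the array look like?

8 7 7 8 11 13 13 13 11 11

pivot = data[0] = 11; i = -1, j = 10
j→9 (data[9]=8≤11), i→0 (data[0]=11≥11); i<j, swap → 8 11 7 13 11 13 13 8 7 11
j→8 (data[8]=7≤11), i→1 (data[1]=11≥11); i<j, swap → 8 7 7 13 11 13 13 8 11 11
j→7 (data[7]=8≤11), i→3 (data[3]=13≥11); i<j, swap → 8 7 7 8 11 13 13 13 11 11
j→4, i→4; i≥j, return j=4. data = 8 7 7 8 11 13 13 13 11 11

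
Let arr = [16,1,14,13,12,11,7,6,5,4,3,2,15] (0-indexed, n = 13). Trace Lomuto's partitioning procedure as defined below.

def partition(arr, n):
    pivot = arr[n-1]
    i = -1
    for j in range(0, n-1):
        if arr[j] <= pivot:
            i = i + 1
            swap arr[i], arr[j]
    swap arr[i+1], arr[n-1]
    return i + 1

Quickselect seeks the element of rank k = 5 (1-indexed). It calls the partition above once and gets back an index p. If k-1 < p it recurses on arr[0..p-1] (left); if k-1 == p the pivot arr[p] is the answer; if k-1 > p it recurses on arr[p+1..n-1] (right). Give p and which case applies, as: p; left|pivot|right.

pivot = arr[12] = 15; i = -1
j=0: arr[0]=16 > 15 → no swap
j=1: arr[1]=1 ≤ 15 → i=0, swap arr[0],arr[1] → [1,16,14,13,12,11,7,6,5,4,3,2,15]
j=2: arr[2]=14 ≤ 15 → i=1, swap arr[1],arr[2] → [1,14,16,13,12,11,7,6,5,4,3,2,15]
j=3: arr[3]=13 ≤ 15 → i=2, swap arr[2],arr[3] → [1,14,13,16,12,11,7,6,5,4,3,2,15]
j=4: arr[4]=12 ≤ 15 → i=3, swap arr[3],arr[4] → [1,14,13,12,16,11,7,6,5,4,3,2,15]
j=5: arr[5]=11 ≤ 15 → i=4, swap arr[4],arr[5] → [1,14,13,12,11,16,7,6,5,4,3,2,15]
j=6: arr[6]=7 ≤ 15 → i=5, swap arr[5],arr[6] → [1,14,13,12,11,7,16,6,5,4,3,2,15]
j=7: arr[7]=6 ≤ 15 → i=6, swap arr[6],arr[7] → [1,14,13,12,11,7,6,16,5,4,3,2,15]
j=8: arr[8]=5 ≤ 15 → i=7, swap arr[7],arr[8] → [1,14,13,12,11,7,6,5,16,4,3,2,15]
j=9: arr[9]=4 ≤ 15 → i=8, swap arr[8],arr[9] → [1,14,13,12,11,7,6,5,4,16,3,2,15]
j=10: arr[10]=3 ≤ 15 → i=9, swap arr[9],arr[10] → [1,14,13,12,11,7,6,5,4,3,16,2,15]
j=11: arr[11]=2 ≤ 15 → i=10, swap arr[10],arr[11] → [1,14,13,12,11,7,6,5,4,3,2,16,15]
final swap arr[11],arr[12] → [1,14,13,12,11,7,6,5,4,3,2,15,16]; return 11
p = 11; k-1 = 4 < 11 ⇒ left

11; left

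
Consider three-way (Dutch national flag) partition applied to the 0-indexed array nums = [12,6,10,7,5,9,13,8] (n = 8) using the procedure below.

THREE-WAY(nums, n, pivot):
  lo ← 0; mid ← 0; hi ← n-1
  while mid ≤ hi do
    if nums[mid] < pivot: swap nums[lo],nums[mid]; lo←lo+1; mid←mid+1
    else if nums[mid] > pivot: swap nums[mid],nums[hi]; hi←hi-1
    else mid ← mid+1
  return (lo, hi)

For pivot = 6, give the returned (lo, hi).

(1, 1)

lo=0 mid=0 hi=7
12>6: swap(0,7), hi=6 ⇒ [8,6,10,7,5,9,13,12]
8>6: swap(0,6), hi=5 ⇒ [13,6,10,7,5,9,8,12]
13>6: swap(0,5), hi=4 ⇒ [9,6,10,7,5,13,8,12]
9>6: swap(0,4), hi=3 ⇒ [5,6,10,7,9,13,8,12]
5<6: swap(0,0), lo=1 mid=1 ⇒ [5,6,10,7,9,13,8,12]
6=6: mid=2
10>6: swap(2,3), hi=2 ⇒ [5,6,7,10,9,13,8,12]
7>6: swap(2,2), hi=1 ⇒ [5,6,7,10,9,13,8,12]
done. lo=1 hi=1; nums=[5,6,7,10,9,13,8,12]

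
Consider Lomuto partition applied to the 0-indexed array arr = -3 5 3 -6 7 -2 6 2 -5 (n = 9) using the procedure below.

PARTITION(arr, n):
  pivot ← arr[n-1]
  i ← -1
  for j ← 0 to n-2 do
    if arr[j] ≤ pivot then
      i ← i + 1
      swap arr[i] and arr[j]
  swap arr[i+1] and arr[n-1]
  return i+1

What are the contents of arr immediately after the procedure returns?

-6 -5 3 -3 7 -2 6 2 5

pivot = arr[8] = -5; i = -1
j=0: arr[0]=-3 > -5 → no swap
j=1: arr[1]=5 > -5 → no swap
j=2: arr[2]=3 > -5 → no swap
j=3: arr[3]=-6 ≤ -5 → i=0, swap arr[0],arr[3] → -6 5 3 -3 7 -2 6 2 -5
j=4: arr[4]=7 > -5 → no swap
j=5: arr[5]=-2 > -5 → no swap
j=6: arr[6]=6 > -5 → no swap
j=7: arr[7]=2 > -5 → no swap
final swap arr[1],arr[8] → -6 -5 3 -3 7 -2 6 2 5; return 1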